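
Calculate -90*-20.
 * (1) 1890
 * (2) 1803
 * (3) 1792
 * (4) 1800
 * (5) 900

-90 * -20 = 1800
4) 1800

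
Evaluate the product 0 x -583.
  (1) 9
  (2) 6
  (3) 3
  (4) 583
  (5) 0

0 * -583 = 0
5) 0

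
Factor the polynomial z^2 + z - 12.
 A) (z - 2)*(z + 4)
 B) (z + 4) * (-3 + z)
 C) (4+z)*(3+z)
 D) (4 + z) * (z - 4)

We need to factor z^2 + z - 12.
The factored form is (z + 4) * (-3 + z).
B) (z + 4) * (-3 + z)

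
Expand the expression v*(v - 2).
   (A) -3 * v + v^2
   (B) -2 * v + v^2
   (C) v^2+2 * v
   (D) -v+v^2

Expanding v*(v - 2):
= -2 * v + v^2
B) -2 * v + v^2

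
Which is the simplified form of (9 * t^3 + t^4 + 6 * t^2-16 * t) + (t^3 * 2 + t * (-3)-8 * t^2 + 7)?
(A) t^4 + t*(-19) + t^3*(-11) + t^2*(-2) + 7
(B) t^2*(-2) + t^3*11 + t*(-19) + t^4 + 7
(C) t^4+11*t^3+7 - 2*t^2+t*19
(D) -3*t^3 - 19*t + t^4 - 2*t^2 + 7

Adding the polynomials and combining like terms:
(9*t^3 + t^4 + 6*t^2 - 16*t) + (t^3*2 + t*(-3) - 8*t^2 + 7)
= t^2*(-2) + t^3*11 + t*(-19) + t^4 + 7
B) t^2*(-2) + t^3*11 + t*(-19) + t^4 + 7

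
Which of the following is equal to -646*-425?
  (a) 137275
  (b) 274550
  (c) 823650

-646 * -425 = 274550
b) 274550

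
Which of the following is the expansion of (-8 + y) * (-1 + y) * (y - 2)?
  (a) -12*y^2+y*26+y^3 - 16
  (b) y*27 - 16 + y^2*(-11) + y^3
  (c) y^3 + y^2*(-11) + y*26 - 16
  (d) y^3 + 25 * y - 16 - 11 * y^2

Expanding (-8 + y) * (-1 + y) * (y - 2):
= y^3 + y^2*(-11) + y*26 - 16
c) y^3 + y^2*(-11) + y*26 - 16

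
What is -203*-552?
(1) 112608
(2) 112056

-203 * -552 = 112056
2) 112056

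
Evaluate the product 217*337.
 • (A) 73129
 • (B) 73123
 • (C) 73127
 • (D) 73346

217 * 337 = 73129
A) 73129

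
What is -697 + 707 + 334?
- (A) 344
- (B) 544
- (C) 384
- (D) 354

First: -697 + 707 = 10
Then: 10 + 334 = 344
A) 344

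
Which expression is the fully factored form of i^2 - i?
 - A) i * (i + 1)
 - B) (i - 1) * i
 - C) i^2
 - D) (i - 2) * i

We need to factor i^2 - i.
The factored form is (i - 1) * i.
B) (i - 1) * i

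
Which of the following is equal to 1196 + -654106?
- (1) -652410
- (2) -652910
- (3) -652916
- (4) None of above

1196 + -654106 = -652910
2) -652910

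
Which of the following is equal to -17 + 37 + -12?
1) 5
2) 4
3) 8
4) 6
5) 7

First: -17 + 37 = 20
Then: 20 + -12 = 8
3) 8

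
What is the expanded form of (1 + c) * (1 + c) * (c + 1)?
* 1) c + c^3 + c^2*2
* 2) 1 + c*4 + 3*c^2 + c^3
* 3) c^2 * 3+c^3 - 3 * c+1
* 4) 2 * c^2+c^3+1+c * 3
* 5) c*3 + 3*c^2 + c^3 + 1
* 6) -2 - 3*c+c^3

Expanding (1 + c) * (1 + c) * (c + 1):
= c*3 + 3*c^2 + c^3 + 1
5) c*3 + 3*c^2 + c^3 + 1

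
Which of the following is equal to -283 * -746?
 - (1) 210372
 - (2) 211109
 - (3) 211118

-283 * -746 = 211118
3) 211118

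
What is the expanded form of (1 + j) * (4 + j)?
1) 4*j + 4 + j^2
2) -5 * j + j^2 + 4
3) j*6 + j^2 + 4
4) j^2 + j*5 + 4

Expanding (1 + j) * (4 + j):
= j^2 + j*5 + 4
4) j^2 + j*5 + 4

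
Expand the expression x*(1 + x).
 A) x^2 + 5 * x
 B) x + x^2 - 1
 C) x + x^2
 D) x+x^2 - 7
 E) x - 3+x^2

Expanding x*(1 + x):
= x + x^2
C) x + x^2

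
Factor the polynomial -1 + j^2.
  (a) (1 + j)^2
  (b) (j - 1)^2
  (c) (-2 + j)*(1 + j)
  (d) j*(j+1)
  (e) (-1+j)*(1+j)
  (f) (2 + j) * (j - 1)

We need to factor -1 + j^2.
The factored form is (-1+j)*(1+j).
e) (-1+j)*(1+j)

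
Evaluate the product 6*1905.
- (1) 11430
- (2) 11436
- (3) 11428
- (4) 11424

6 * 1905 = 11430
1) 11430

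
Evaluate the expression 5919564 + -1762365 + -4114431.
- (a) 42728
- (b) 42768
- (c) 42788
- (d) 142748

First: 5919564 + -1762365 = 4157199
Then: 4157199 + -4114431 = 42768
b) 42768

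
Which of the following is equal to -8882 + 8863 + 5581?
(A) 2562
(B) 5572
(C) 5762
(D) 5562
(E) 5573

First: -8882 + 8863 = -19
Then: -19 + 5581 = 5562
D) 5562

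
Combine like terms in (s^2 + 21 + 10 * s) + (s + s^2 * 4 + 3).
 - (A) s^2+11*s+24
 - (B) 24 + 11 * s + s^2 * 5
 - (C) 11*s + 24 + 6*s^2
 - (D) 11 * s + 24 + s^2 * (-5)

Adding the polynomials and combining like terms:
(s^2 + 21 + 10*s) + (s + s^2*4 + 3)
= 24 + 11 * s + s^2 * 5
B) 24 + 11 * s + s^2 * 5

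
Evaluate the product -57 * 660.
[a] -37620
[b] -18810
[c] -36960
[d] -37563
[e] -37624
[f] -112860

-57 * 660 = -37620
a) -37620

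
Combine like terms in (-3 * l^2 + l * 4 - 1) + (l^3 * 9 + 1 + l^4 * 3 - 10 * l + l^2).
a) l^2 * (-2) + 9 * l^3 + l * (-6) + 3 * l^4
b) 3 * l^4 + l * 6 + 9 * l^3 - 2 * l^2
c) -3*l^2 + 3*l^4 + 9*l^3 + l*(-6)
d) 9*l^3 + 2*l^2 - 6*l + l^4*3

Adding the polynomials and combining like terms:
(-3*l^2 + l*4 - 1) + (l^3*9 + 1 + l^4*3 - 10*l + l^2)
= l^2 * (-2) + 9 * l^3 + l * (-6) + 3 * l^4
a) l^2 * (-2) + 9 * l^3 + l * (-6) + 3 * l^4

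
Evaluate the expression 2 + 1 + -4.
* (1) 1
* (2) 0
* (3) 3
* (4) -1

First: 2 + 1 = 3
Then: 3 + -4 = -1
4) -1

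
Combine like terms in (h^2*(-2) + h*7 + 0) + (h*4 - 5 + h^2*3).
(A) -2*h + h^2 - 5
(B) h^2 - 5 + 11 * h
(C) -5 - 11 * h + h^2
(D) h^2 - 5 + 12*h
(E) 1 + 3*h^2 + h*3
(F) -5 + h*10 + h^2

Adding the polynomials and combining like terms:
(h^2*(-2) + h*7 + 0) + (h*4 - 5 + h^2*3)
= h^2 - 5 + 11 * h
B) h^2 - 5 + 11 * h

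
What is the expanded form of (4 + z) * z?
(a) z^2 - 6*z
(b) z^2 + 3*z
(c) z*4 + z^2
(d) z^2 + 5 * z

Expanding (4 + z) * z:
= z*4 + z^2
c) z*4 + z^2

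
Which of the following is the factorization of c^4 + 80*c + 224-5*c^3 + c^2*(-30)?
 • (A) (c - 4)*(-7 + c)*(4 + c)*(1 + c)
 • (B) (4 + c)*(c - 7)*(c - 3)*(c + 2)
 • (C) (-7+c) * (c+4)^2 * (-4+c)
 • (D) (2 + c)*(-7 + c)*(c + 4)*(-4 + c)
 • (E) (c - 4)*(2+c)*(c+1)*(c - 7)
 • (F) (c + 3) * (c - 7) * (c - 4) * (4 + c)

We need to factor c^4 + 80*c + 224-5*c^3 + c^2*(-30).
The factored form is (2 + c)*(-7 + c)*(c + 4)*(-4 + c).
D) (2 + c)*(-7 + c)*(c + 4)*(-4 + c)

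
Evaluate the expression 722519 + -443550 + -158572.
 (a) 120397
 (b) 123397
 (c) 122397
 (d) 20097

First: 722519 + -443550 = 278969
Then: 278969 + -158572 = 120397
a) 120397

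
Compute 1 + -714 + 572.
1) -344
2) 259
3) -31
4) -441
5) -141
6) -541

First: 1 + -714 = -713
Then: -713 + 572 = -141
5) -141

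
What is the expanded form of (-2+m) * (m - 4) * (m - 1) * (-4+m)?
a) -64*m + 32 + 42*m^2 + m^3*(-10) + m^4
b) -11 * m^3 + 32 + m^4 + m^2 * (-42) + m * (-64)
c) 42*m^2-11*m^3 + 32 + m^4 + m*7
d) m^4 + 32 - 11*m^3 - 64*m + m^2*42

Expanding (-2+m) * (m - 4) * (m - 1) * (-4+m):
= m^4 + 32 - 11*m^3 - 64*m + m^2*42
d) m^4 + 32 - 11*m^3 - 64*m + m^2*42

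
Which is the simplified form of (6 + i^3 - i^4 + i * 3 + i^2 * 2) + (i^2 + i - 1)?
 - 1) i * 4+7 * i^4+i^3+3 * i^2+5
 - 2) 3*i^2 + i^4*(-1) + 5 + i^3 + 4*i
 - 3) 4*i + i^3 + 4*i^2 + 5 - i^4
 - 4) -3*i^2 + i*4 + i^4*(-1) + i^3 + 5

Adding the polynomials and combining like terms:
(6 + i^3 - i^4 + i*3 + i^2*2) + (i^2 + i - 1)
= 3*i^2 + i^4*(-1) + 5 + i^3 + 4*i
2) 3*i^2 + i^4*(-1) + 5 + i^3 + 4*i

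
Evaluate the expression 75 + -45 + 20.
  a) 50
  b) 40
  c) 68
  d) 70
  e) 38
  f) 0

First: 75 + -45 = 30
Then: 30 + 20 = 50
a) 50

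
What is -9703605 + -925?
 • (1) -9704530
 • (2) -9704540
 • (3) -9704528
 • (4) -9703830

-9703605 + -925 = -9704530
1) -9704530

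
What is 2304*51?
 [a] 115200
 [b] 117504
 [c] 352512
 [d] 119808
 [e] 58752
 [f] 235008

2304 * 51 = 117504
b) 117504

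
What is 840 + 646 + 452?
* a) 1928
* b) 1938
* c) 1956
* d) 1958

First: 840 + 646 = 1486
Then: 1486 + 452 = 1938
b) 1938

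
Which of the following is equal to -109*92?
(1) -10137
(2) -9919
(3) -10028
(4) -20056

-109 * 92 = -10028
3) -10028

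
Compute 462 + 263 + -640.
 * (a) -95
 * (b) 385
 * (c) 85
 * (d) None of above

First: 462 + 263 = 725
Then: 725 + -640 = 85
c) 85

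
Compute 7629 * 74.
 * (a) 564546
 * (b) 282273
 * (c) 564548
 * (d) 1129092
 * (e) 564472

7629 * 74 = 564546
a) 564546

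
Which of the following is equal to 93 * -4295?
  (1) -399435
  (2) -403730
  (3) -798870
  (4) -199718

93 * -4295 = -399435
1) -399435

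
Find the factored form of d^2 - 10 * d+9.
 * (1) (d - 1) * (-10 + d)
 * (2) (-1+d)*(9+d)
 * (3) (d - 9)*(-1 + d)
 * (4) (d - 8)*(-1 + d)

We need to factor d^2 - 10 * d+9.
The factored form is (d - 9)*(-1 + d).
3) (d - 9)*(-1 + d)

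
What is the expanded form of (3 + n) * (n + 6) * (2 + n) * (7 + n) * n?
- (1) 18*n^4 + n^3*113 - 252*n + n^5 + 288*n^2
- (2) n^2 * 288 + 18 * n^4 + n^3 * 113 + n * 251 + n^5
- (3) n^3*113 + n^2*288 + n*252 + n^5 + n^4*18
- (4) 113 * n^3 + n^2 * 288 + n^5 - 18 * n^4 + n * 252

Expanding (3 + n) * (n + 6) * (2 + n) * (7 + n) * n:
= n^3*113 + n^2*288 + n*252 + n^5 + n^4*18
3) n^3*113 + n^2*288 + n*252 + n^5 + n^4*18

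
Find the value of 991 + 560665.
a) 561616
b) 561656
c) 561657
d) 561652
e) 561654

991 + 560665 = 561656
b) 561656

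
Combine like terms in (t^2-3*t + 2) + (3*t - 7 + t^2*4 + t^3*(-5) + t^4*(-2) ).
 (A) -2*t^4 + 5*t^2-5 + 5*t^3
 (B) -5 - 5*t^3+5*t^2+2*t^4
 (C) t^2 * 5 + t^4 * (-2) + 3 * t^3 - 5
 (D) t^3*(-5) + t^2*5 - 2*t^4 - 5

Adding the polynomials and combining like terms:
(t^2 - 3*t + 2) + (3*t - 7 + t^2*4 + t^3*(-5) + t^4*(-2))
= t^3*(-5) + t^2*5 - 2*t^4 - 5
D) t^3*(-5) + t^2*5 - 2*t^4 - 5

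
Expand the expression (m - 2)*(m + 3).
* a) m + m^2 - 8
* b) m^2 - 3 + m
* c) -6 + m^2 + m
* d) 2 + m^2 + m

Expanding (m - 2)*(m + 3):
= -6 + m^2 + m
c) -6 + m^2 + m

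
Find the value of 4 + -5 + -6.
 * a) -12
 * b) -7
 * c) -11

First: 4 + -5 = -1
Then: -1 + -6 = -7
b) -7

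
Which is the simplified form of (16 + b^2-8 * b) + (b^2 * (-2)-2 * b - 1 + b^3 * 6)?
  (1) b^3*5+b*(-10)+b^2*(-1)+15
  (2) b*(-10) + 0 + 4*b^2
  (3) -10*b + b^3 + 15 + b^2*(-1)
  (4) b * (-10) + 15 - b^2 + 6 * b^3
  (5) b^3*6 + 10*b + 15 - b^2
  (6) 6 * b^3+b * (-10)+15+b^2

Adding the polynomials and combining like terms:
(16 + b^2 - 8*b) + (b^2*(-2) - 2*b - 1 + b^3*6)
= b * (-10) + 15 - b^2 + 6 * b^3
4) b * (-10) + 15 - b^2 + 6 * b^3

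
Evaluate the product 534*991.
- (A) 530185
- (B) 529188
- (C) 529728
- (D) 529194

534 * 991 = 529194
D) 529194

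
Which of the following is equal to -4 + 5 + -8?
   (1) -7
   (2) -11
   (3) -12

First: -4 + 5 = 1
Then: 1 + -8 = -7
1) -7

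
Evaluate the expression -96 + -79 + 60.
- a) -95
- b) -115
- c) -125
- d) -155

First: -96 + -79 = -175
Then: -175 + 60 = -115
b) -115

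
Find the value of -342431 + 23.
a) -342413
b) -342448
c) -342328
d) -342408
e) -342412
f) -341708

-342431 + 23 = -342408
d) -342408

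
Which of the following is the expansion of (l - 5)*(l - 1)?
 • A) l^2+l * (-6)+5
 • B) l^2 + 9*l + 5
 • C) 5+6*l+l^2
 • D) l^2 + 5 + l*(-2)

Expanding (l - 5)*(l - 1):
= l^2+l * (-6)+5
A) l^2+l * (-6)+5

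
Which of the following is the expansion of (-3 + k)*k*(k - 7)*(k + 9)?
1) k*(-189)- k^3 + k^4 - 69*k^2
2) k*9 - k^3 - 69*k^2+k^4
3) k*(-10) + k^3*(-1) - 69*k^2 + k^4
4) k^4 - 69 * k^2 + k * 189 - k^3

Expanding (-3 + k)*k*(k - 7)*(k + 9):
= k^4 - 69 * k^2 + k * 189 - k^3
4) k^4 - 69 * k^2 + k * 189 - k^3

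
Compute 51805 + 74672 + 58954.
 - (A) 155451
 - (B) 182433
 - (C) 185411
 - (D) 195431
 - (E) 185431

First: 51805 + 74672 = 126477
Then: 126477 + 58954 = 185431
E) 185431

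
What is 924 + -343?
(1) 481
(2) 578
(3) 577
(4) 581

924 + -343 = 581
4) 581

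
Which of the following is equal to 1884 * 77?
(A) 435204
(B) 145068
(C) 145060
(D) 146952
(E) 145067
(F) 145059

1884 * 77 = 145068
B) 145068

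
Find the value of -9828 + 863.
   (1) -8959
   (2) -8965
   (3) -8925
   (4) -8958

-9828 + 863 = -8965
2) -8965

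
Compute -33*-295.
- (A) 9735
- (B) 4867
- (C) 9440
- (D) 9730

-33 * -295 = 9735
A) 9735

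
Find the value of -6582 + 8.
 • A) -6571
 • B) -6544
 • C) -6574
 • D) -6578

-6582 + 8 = -6574
C) -6574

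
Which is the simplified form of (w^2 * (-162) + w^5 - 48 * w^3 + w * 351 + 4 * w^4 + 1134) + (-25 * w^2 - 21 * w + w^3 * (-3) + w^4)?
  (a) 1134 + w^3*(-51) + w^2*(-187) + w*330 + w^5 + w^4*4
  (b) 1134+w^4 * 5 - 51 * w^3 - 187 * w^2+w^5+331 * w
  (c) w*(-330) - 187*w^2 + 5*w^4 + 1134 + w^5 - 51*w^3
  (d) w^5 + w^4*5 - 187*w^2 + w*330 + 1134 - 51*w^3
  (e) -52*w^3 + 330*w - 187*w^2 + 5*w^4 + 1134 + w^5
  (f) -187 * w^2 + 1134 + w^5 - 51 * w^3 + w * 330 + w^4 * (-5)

Adding the polynomials and combining like terms:
(w^2*(-162) + w^5 - 48*w^3 + w*351 + 4*w^4 + 1134) + (-25*w^2 - 21*w + w^3*(-3) + w^4)
= w^5 + w^4*5 - 187*w^2 + w*330 + 1134 - 51*w^3
d) w^5 + w^4*5 - 187*w^2 + w*330 + 1134 - 51*w^3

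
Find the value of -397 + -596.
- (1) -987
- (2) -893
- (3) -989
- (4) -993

-397 + -596 = -993
4) -993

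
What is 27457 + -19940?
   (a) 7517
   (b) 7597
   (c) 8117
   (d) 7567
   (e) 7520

27457 + -19940 = 7517
a) 7517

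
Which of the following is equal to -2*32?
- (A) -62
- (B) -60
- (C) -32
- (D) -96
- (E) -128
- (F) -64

-2 * 32 = -64
F) -64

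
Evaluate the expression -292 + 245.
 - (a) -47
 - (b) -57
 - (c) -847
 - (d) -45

-292 + 245 = -47
a) -47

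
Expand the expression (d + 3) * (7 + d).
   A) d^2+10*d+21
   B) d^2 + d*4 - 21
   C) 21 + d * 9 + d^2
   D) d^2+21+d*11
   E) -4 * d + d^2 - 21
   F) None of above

Expanding (d + 3) * (7 + d):
= d^2+10*d+21
A) d^2+10*d+21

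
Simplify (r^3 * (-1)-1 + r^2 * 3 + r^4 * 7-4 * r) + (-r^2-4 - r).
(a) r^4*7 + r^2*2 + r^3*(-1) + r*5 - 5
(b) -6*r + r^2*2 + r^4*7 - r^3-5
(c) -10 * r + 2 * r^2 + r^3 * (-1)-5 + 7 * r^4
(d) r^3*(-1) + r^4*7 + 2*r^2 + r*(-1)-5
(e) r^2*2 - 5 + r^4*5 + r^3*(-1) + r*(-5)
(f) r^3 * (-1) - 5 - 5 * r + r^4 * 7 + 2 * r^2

Adding the polynomials and combining like terms:
(r^3*(-1) - 1 + r^2*3 + r^4*7 - 4*r) + (-r^2 - 4 - r)
= r^3 * (-1) - 5 - 5 * r + r^4 * 7 + 2 * r^2
f) r^3 * (-1) - 5 - 5 * r + r^4 * 7 + 2 * r^2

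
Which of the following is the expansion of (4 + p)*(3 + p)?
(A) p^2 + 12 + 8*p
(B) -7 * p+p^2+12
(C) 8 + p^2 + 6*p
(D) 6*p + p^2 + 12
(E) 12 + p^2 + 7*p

Expanding (4 + p)*(3 + p):
= 12 + p^2 + 7*p
E) 12 + p^2 + 7*p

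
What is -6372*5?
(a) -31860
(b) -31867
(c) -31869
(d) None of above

-6372 * 5 = -31860
a) -31860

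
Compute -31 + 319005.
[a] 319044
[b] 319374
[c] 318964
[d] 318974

-31 + 319005 = 318974
d) 318974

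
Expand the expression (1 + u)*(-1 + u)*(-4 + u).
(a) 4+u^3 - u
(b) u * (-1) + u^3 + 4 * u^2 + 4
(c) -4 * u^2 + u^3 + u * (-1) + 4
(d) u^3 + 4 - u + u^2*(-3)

Expanding (1 + u)*(-1 + u)*(-4 + u):
= -4 * u^2 + u^3 + u * (-1) + 4
c) -4 * u^2 + u^3 + u * (-1) + 4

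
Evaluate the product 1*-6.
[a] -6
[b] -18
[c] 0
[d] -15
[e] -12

1 * -6 = -6
a) -6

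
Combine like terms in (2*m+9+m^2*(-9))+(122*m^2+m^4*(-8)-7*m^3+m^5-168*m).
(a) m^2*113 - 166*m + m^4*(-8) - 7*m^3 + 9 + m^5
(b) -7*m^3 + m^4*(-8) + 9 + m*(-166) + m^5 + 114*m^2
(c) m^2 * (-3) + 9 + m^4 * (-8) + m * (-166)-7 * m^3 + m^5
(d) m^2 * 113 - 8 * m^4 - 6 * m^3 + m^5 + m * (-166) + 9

Adding the polynomials and combining like terms:
(2*m + 9 + m^2*(-9)) + (122*m^2 + m^4*(-8) - 7*m^3 + m^5 - 168*m)
= m^2*113 - 166*m + m^4*(-8) - 7*m^3 + 9 + m^5
a) m^2*113 - 166*m + m^4*(-8) - 7*m^3 + 9 + m^5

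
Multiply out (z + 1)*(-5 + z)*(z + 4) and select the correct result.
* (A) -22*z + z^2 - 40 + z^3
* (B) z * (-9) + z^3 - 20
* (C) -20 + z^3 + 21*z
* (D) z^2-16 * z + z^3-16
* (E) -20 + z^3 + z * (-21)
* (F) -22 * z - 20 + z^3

Expanding (z + 1)*(-5 + z)*(z + 4):
= -20 + z^3 + z * (-21)
E) -20 + z^3 + z * (-21)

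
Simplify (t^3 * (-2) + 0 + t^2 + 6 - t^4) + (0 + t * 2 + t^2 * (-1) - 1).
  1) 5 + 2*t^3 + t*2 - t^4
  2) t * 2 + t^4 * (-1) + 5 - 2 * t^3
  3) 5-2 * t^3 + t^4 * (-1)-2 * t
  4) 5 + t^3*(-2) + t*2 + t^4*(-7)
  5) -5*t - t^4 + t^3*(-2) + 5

Adding the polynomials and combining like terms:
(t^3*(-2) + 0 + t^2 + 6 - t^4) + (0 + t*2 + t^2*(-1) - 1)
= t * 2 + t^4 * (-1) + 5 - 2 * t^3
2) t * 2 + t^4 * (-1) + 5 - 2 * t^3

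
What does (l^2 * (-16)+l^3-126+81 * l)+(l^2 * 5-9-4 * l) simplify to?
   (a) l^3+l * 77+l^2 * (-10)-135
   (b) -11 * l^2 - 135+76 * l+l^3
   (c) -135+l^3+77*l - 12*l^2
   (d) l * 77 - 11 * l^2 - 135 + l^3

Adding the polynomials and combining like terms:
(l^2*(-16) + l^3 - 126 + 81*l) + (l^2*5 - 9 - 4*l)
= l * 77 - 11 * l^2 - 135 + l^3
d) l * 77 - 11 * l^2 - 135 + l^3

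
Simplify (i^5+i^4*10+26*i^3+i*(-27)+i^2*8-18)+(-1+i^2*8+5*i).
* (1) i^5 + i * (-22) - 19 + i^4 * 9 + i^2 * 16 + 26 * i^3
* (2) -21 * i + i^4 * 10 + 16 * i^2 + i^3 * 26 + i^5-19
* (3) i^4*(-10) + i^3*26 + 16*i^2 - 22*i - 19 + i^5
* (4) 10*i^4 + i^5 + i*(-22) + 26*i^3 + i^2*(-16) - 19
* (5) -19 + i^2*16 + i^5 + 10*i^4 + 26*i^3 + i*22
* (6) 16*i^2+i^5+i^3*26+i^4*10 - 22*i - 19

Adding the polynomials and combining like terms:
(i^5 + i^4*10 + 26*i^3 + i*(-27) + i^2*8 - 18) + (-1 + i^2*8 + 5*i)
= 16*i^2+i^5+i^3*26+i^4*10 - 22*i - 19
6) 16*i^2+i^5+i^3*26+i^4*10 - 22*i - 19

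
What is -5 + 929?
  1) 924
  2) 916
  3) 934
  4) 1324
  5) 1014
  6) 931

-5 + 929 = 924
1) 924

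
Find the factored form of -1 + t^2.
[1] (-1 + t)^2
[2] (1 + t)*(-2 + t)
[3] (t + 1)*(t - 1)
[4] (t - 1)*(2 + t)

We need to factor -1 + t^2.
The factored form is (t + 1)*(t - 1).
3) (t + 1)*(t - 1)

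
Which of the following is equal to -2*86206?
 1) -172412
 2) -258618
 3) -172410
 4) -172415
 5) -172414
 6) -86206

-2 * 86206 = -172412
1) -172412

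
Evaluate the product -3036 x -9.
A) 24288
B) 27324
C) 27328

-3036 * -9 = 27324
B) 27324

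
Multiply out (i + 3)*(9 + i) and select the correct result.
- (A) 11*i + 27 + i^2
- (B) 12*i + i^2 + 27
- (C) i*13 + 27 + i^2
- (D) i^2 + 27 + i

Expanding (i + 3)*(9 + i):
= 12*i + i^2 + 27
B) 12*i + i^2 + 27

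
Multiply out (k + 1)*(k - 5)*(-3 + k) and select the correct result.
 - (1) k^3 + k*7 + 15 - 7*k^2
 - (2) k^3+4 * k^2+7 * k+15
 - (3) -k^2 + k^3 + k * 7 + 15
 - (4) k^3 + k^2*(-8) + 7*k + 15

Expanding (k + 1)*(k - 5)*(-3 + k):
= k^3 + k*7 + 15 - 7*k^2
1) k^3 + k*7 + 15 - 7*k^2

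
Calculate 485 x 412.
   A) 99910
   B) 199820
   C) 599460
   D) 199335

485 * 412 = 199820
B) 199820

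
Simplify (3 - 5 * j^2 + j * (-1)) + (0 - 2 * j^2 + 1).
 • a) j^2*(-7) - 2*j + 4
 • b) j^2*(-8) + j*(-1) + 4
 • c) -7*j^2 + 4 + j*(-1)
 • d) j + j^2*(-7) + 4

Adding the polynomials and combining like terms:
(3 - 5*j^2 + j*(-1)) + (0 - 2*j^2 + 1)
= -7*j^2 + 4 + j*(-1)
c) -7*j^2 + 4 + j*(-1)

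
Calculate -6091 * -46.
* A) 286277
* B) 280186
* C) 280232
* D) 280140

-6091 * -46 = 280186
B) 280186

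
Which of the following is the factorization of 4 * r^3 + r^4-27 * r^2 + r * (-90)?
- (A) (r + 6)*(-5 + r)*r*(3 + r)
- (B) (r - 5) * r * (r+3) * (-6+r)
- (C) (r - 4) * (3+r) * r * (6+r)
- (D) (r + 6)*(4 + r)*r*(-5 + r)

We need to factor 4 * r^3 + r^4-27 * r^2 + r * (-90).
The factored form is (r + 6)*(-5 + r)*r*(3 + r).
A) (r + 6)*(-5 + r)*r*(3 + r)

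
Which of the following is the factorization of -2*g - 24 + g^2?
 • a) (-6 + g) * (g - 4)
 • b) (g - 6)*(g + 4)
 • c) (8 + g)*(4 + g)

We need to factor -2*g - 24 + g^2.
The factored form is (g - 6)*(g + 4).
b) (g - 6)*(g + 4)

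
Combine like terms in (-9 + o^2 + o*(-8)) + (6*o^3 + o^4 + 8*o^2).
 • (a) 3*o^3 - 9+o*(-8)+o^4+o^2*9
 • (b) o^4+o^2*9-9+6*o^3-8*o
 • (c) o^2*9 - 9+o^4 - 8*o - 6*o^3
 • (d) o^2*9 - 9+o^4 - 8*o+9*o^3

Adding the polynomials and combining like terms:
(-9 + o^2 + o*(-8)) + (6*o^3 + o^4 + 8*o^2)
= o^4+o^2*9-9+6*o^3-8*o
b) o^4+o^2*9-9+6*o^3-8*o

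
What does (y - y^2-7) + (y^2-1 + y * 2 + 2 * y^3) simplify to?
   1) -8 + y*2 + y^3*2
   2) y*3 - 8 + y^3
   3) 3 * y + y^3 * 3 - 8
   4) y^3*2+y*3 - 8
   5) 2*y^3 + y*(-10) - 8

Adding the polynomials and combining like terms:
(y - y^2 - 7) + (y^2 - 1 + y*2 + 2*y^3)
= y^3*2+y*3 - 8
4) y^3*2+y*3 - 8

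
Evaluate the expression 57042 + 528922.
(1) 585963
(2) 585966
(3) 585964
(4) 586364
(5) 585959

57042 + 528922 = 585964
3) 585964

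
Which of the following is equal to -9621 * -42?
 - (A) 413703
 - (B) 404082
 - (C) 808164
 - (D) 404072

-9621 * -42 = 404082
B) 404082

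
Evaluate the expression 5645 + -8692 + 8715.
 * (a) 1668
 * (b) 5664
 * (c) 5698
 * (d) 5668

First: 5645 + -8692 = -3047
Then: -3047 + 8715 = 5668
d) 5668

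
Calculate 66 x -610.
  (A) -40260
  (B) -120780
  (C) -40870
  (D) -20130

66 * -610 = -40260
A) -40260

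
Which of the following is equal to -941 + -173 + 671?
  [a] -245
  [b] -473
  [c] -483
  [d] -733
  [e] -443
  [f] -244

First: -941 + -173 = -1114
Then: -1114 + 671 = -443
e) -443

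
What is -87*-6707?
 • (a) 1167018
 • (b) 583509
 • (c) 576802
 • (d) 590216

-87 * -6707 = 583509
b) 583509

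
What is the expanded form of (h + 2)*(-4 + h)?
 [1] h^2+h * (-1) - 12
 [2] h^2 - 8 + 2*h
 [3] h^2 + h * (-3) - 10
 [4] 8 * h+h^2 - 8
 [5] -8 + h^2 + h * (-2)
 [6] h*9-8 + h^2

Expanding (h + 2)*(-4 + h):
= -8 + h^2 + h * (-2)
5) -8 + h^2 + h * (-2)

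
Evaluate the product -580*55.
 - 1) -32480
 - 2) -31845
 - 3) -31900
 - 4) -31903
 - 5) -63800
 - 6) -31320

-580 * 55 = -31900
3) -31900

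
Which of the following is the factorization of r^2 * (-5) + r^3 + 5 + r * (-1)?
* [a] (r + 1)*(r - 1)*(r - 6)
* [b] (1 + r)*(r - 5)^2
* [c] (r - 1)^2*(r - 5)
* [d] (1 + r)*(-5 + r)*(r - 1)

We need to factor r^2 * (-5) + r^3 + 5 + r * (-1).
The factored form is (1 + r)*(-5 + r)*(r - 1).
d) (1 + r)*(-5 + r)*(r - 1)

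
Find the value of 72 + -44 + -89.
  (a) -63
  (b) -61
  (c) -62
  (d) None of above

First: 72 + -44 = 28
Then: 28 + -89 = -61
b) -61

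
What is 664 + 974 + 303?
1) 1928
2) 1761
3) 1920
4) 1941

First: 664 + 974 = 1638
Then: 1638 + 303 = 1941
4) 1941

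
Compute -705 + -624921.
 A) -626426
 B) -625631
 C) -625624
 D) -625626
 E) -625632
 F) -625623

-705 + -624921 = -625626
D) -625626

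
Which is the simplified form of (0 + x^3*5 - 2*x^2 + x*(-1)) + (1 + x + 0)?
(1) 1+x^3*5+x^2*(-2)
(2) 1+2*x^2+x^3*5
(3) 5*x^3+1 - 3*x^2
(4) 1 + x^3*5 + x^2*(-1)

Adding the polynomials and combining like terms:
(0 + x^3*5 - 2*x^2 + x*(-1)) + (1 + x + 0)
= 1+x^3*5+x^2*(-2)
1) 1+x^3*5+x^2*(-2)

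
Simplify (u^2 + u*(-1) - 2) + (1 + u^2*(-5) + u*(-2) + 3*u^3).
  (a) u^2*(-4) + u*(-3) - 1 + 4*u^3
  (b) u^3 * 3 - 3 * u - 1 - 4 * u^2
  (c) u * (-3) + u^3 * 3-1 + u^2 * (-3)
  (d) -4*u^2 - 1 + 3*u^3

Adding the polynomials and combining like terms:
(u^2 + u*(-1) - 2) + (1 + u^2*(-5) + u*(-2) + 3*u^3)
= u^3 * 3 - 3 * u - 1 - 4 * u^2
b) u^3 * 3 - 3 * u - 1 - 4 * u^2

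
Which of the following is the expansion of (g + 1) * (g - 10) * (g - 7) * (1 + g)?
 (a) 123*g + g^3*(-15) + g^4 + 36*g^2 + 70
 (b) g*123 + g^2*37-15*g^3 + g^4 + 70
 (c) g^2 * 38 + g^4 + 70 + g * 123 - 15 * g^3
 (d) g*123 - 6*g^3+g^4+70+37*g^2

Expanding (g + 1) * (g - 10) * (g - 7) * (1 + g):
= g*123 + g^2*37-15*g^3 + g^4 + 70
b) g*123 + g^2*37-15*g^3 + g^4 + 70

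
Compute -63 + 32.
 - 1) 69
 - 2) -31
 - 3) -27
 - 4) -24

-63 + 32 = -31
2) -31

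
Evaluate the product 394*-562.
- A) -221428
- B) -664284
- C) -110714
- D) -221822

394 * -562 = -221428
A) -221428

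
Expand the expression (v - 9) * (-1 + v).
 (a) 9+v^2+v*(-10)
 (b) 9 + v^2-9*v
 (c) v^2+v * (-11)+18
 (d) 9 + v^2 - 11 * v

Expanding (v - 9) * (-1 + v):
= 9+v^2+v*(-10)
a) 9+v^2+v*(-10)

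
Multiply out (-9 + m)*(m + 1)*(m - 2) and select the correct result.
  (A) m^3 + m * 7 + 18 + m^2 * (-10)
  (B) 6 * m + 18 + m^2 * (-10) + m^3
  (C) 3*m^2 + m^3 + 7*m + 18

Expanding (-9 + m)*(m + 1)*(m - 2):
= m^3 + m * 7 + 18 + m^2 * (-10)
A) m^3 + m * 7 + 18 + m^2 * (-10)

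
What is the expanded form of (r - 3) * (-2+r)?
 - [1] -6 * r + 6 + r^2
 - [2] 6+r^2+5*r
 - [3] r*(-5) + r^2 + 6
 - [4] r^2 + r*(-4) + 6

Expanding (r - 3) * (-2+r):
= r*(-5) + r^2 + 6
3) r*(-5) + r^2 + 6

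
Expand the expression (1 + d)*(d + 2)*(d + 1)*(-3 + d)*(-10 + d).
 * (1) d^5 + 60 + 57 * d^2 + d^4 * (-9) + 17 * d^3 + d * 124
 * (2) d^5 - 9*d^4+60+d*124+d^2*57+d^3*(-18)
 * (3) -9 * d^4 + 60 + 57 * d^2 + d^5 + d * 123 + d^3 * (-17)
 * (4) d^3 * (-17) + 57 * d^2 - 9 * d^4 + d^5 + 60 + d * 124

Expanding (1 + d)*(d + 2)*(d + 1)*(-3 + d)*(-10 + d):
= d^3 * (-17) + 57 * d^2 - 9 * d^4 + d^5 + 60 + d * 124
4) d^3 * (-17) + 57 * d^2 - 9 * d^4 + d^5 + 60 + d * 124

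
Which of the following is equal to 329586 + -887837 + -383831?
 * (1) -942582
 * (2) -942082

First: 329586 + -887837 = -558251
Then: -558251 + -383831 = -942082
2) -942082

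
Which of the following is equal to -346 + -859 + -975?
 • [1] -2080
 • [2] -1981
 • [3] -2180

First: -346 + -859 = -1205
Then: -1205 + -975 = -2180
3) -2180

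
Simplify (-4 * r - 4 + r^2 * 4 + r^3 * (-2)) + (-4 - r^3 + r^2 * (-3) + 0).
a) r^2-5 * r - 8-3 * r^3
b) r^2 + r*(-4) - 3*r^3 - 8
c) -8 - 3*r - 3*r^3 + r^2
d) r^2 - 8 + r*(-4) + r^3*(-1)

Adding the polynomials and combining like terms:
(-4*r - 4 + r^2*4 + r^3*(-2)) + (-4 - r^3 + r^2*(-3) + 0)
= r^2 + r*(-4) - 3*r^3 - 8
b) r^2 + r*(-4) - 3*r^3 - 8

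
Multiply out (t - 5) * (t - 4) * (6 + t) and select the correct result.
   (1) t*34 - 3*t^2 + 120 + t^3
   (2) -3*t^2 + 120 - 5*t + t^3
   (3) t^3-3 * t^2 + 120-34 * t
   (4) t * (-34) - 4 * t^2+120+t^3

Expanding (t - 5) * (t - 4) * (6 + t):
= t^3-3 * t^2 + 120-34 * t
3) t^3-3 * t^2 + 120-34 * t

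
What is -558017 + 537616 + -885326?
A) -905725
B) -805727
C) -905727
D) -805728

First: -558017 + 537616 = -20401
Then: -20401 + -885326 = -905727
C) -905727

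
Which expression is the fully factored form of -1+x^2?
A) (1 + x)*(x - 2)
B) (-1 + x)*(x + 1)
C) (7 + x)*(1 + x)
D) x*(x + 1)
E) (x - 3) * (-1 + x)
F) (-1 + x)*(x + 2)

We need to factor -1+x^2.
The factored form is (-1 + x)*(x + 1).
B) (-1 + x)*(x + 1)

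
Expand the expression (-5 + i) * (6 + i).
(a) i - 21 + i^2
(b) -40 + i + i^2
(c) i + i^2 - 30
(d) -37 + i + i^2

Expanding (-5 + i) * (6 + i):
= i + i^2 - 30
c) i + i^2 - 30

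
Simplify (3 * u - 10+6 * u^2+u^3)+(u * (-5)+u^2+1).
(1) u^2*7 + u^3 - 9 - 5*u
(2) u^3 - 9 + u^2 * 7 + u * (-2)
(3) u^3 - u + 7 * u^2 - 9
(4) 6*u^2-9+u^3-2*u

Adding the polynomials and combining like terms:
(3*u - 10 + 6*u^2 + u^3) + (u*(-5) + u^2 + 1)
= u^3 - 9 + u^2 * 7 + u * (-2)
2) u^3 - 9 + u^2 * 7 + u * (-2)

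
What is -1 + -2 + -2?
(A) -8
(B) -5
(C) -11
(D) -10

First: -1 + -2 = -3
Then: -3 + -2 = -5
B) -5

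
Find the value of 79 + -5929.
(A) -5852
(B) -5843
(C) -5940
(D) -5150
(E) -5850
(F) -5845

79 + -5929 = -5850
E) -5850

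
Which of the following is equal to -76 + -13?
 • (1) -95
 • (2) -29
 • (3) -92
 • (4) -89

-76 + -13 = -89
4) -89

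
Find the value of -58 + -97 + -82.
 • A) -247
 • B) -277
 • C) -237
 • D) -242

First: -58 + -97 = -155
Then: -155 + -82 = -237
C) -237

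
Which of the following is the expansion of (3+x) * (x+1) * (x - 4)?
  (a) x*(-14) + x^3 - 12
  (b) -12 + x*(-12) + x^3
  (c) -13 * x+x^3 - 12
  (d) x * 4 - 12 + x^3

Expanding (3+x) * (x+1) * (x - 4):
= -13 * x+x^3 - 12
c) -13 * x+x^3 - 12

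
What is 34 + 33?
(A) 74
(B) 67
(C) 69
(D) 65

34 + 33 = 67
B) 67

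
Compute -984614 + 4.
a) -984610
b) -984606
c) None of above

-984614 + 4 = -984610
a) -984610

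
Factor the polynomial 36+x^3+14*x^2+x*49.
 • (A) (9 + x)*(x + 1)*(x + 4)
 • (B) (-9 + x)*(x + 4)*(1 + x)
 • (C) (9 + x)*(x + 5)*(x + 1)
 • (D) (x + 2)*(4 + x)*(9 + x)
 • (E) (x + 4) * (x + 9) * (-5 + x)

We need to factor 36+x^3+14*x^2+x*49.
The factored form is (9 + x)*(x + 1)*(x + 4).
A) (9 + x)*(x + 1)*(x + 4)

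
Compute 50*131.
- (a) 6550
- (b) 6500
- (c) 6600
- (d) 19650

50 * 131 = 6550
a) 6550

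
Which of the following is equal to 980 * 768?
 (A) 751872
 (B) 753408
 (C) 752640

980 * 768 = 752640
C) 752640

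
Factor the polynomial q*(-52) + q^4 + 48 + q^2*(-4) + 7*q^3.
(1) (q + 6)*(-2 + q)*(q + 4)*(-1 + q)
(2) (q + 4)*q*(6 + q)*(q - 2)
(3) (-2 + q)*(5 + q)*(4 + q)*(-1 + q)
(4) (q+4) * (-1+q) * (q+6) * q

We need to factor q*(-52) + q^4 + 48 + q^2*(-4) + 7*q^3.
The factored form is (q + 6)*(-2 + q)*(q + 4)*(-1 + q).
1) (q + 6)*(-2 + q)*(q + 4)*(-1 + q)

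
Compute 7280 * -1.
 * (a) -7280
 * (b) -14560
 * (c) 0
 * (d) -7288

7280 * -1 = -7280
a) -7280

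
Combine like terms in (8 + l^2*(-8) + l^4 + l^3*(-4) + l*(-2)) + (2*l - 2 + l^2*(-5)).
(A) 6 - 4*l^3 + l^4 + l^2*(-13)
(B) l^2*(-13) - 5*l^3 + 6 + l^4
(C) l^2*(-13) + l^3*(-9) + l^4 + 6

Adding the polynomials and combining like terms:
(8 + l^2*(-8) + l^4 + l^3*(-4) + l*(-2)) + (2*l - 2 + l^2*(-5))
= 6 - 4*l^3 + l^4 + l^2*(-13)
A) 6 - 4*l^3 + l^4 + l^2*(-13)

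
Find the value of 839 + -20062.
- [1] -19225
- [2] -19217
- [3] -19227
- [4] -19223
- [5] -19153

839 + -20062 = -19223
4) -19223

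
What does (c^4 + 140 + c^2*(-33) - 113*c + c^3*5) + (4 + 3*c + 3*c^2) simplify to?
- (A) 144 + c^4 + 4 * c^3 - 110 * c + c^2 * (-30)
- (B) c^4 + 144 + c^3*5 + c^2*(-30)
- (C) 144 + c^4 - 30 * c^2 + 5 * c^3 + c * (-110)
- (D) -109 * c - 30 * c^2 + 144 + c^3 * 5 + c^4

Adding the polynomials and combining like terms:
(c^4 + 140 + c^2*(-33) - 113*c + c^3*5) + (4 + 3*c + 3*c^2)
= 144 + c^4 - 30 * c^2 + 5 * c^3 + c * (-110)
C) 144 + c^4 - 30 * c^2 + 5 * c^3 + c * (-110)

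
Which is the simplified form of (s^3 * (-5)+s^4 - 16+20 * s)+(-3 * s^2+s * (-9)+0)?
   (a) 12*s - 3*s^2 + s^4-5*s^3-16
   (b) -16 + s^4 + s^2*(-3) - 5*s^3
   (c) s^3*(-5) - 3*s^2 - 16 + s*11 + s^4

Adding the polynomials and combining like terms:
(s^3*(-5) + s^4 - 16 + 20*s) + (-3*s^2 + s*(-9) + 0)
= s^3*(-5) - 3*s^2 - 16 + s*11 + s^4
c) s^3*(-5) - 3*s^2 - 16 + s*11 + s^4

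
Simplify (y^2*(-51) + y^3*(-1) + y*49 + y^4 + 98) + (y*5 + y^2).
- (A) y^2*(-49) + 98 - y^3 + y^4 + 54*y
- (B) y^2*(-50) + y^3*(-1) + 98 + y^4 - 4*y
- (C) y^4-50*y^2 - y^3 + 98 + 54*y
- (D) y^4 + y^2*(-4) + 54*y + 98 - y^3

Adding the polynomials and combining like terms:
(y^2*(-51) + y^3*(-1) + y*49 + y^4 + 98) + (y*5 + y^2)
= y^4-50*y^2 - y^3 + 98 + 54*y
C) y^4-50*y^2 - y^3 + 98 + 54*y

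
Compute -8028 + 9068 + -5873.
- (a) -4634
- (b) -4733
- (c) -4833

First: -8028 + 9068 = 1040
Then: 1040 + -5873 = -4833
c) -4833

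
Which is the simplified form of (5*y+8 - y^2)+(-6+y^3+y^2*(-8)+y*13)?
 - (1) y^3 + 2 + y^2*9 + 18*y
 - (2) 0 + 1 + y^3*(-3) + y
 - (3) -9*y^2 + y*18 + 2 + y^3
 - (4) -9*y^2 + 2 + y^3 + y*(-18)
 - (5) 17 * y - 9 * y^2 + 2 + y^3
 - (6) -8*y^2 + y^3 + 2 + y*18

Adding the polynomials and combining like terms:
(5*y + 8 - y^2) + (-6 + y^3 + y^2*(-8) + y*13)
= -9*y^2 + y*18 + 2 + y^3
3) -9*y^2 + y*18 + 2 + y^3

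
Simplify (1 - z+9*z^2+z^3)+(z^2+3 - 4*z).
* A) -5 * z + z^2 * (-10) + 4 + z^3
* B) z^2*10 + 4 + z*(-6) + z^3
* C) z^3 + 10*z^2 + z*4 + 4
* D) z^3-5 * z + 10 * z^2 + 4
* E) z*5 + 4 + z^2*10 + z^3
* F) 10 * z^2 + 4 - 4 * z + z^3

Adding the polynomials and combining like terms:
(1 - z + 9*z^2 + z^3) + (z^2 + 3 - 4*z)
= z^3-5 * z + 10 * z^2 + 4
D) z^3-5 * z + 10 * z^2 + 4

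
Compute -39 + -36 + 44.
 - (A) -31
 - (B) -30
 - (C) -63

First: -39 + -36 = -75
Then: -75 + 44 = -31
A) -31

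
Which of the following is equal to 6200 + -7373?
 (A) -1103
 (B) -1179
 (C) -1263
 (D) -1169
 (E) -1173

6200 + -7373 = -1173
E) -1173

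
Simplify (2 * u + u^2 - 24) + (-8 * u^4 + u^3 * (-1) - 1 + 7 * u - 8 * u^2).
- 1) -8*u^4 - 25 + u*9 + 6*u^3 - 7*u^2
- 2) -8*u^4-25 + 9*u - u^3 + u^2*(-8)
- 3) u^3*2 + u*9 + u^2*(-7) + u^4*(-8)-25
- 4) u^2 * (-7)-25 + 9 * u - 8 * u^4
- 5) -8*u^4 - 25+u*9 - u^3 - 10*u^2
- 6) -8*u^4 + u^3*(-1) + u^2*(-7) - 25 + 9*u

Adding the polynomials and combining like terms:
(2*u + u^2 - 24) + (-8*u^4 + u^3*(-1) - 1 + 7*u - 8*u^2)
= -8*u^4 + u^3*(-1) + u^2*(-7) - 25 + 9*u
6) -8*u^4 + u^3*(-1) + u^2*(-7) - 25 + 9*u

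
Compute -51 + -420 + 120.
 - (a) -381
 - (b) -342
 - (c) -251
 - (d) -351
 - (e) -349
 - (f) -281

First: -51 + -420 = -471
Then: -471 + 120 = -351
d) -351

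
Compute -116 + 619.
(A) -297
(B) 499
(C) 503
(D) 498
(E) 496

-116 + 619 = 503
C) 503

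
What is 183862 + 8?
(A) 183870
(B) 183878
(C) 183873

183862 + 8 = 183870
A) 183870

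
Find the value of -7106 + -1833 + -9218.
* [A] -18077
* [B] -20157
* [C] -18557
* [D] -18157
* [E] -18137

First: -7106 + -1833 = -8939
Then: -8939 + -9218 = -18157
D) -18157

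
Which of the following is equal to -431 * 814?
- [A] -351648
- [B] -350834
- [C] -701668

-431 * 814 = -350834
B) -350834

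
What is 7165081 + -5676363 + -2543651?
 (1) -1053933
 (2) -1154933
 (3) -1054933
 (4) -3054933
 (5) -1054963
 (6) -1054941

First: 7165081 + -5676363 = 1488718
Then: 1488718 + -2543651 = -1054933
3) -1054933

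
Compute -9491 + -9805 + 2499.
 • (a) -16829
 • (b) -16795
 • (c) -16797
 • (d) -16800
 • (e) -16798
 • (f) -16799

First: -9491 + -9805 = -19296
Then: -19296 + 2499 = -16797
c) -16797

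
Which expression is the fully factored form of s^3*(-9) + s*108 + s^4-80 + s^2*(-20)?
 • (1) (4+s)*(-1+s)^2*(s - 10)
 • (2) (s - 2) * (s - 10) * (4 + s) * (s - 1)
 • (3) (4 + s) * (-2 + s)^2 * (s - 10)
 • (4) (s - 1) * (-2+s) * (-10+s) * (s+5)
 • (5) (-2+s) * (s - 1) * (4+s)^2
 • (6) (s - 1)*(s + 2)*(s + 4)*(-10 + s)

We need to factor s^3*(-9) + s*108 + s^4-80 + s^2*(-20).
The factored form is (s - 2) * (s - 10) * (4 + s) * (s - 1).
2) (s - 2) * (s - 10) * (4 + s) * (s - 1)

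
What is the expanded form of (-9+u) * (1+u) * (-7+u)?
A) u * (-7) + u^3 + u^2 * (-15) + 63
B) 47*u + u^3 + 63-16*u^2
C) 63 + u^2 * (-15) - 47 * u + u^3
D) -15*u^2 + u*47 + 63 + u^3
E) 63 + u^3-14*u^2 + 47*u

Expanding (-9+u) * (1+u) * (-7+u):
= -15*u^2 + u*47 + 63 + u^3
D) -15*u^2 + u*47 + 63 + u^3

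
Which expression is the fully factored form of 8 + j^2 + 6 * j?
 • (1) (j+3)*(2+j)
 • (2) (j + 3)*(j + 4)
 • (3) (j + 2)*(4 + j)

We need to factor 8 + j^2 + 6 * j.
The factored form is (j + 2)*(4 + j).
3) (j + 2)*(4 + j)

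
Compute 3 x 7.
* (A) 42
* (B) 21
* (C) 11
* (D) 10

3 * 7 = 21
B) 21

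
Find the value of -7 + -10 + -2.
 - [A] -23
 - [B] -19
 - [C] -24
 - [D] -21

First: -7 + -10 = -17
Then: -17 + -2 = -19
B) -19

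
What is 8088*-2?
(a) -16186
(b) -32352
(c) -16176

8088 * -2 = -16176
c) -16176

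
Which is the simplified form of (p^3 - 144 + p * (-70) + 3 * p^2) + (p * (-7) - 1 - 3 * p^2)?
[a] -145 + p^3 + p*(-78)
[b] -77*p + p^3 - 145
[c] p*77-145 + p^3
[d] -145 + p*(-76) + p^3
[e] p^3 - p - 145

Adding the polynomials and combining like terms:
(p^3 - 144 + p*(-70) + 3*p^2) + (p*(-7) - 1 - 3*p^2)
= -77*p + p^3 - 145
b) -77*p + p^3 - 145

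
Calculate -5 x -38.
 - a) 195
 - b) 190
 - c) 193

-5 * -38 = 190
b) 190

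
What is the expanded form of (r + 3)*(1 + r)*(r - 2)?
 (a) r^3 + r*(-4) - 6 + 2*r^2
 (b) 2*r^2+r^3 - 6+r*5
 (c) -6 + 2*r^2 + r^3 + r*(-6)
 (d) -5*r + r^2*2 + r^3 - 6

Expanding (r + 3)*(1 + r)*(r - 2):
= -5*r + r^2*2 + r^3 - 6
d) -5*r + r^2*2 + r^3 - 6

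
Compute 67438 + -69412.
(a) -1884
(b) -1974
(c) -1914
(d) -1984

67438 + -69412 = -1974
b) -1974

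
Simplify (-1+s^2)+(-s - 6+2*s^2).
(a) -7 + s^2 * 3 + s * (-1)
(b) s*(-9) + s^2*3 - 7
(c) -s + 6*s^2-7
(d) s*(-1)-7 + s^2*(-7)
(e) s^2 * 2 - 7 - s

Adding the polynomials and combining like terms:
(-1 + s^2) + (-s - 6 + 2*s^2)
= -7 + s^2 * 3 + s * (-1)
a) -7 + s^2 * 3 + s * (-1)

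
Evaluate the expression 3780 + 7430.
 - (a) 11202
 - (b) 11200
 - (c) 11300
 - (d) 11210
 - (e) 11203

3780 + 7430 = 11210
d) 11210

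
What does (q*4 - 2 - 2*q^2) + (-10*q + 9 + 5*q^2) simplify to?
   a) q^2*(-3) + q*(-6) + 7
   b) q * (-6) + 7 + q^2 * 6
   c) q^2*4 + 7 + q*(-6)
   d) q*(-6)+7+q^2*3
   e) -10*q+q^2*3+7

Adding the polynomials and combining like terms:
(q*4 - 2 - 2*q^2) + (-10*q + 9 + 5*q^2)
= q*(-6)+7+q^2*3
d) q*(-6)+7+q^2*3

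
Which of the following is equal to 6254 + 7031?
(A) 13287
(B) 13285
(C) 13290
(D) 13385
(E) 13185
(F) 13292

6254 + 7031 = 13285
B) 13285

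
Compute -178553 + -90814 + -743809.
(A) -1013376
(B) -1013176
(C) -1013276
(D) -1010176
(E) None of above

First: -178553 + -90814 = -269367
Then: -269367 + -743809 = -1013176
B) -1013176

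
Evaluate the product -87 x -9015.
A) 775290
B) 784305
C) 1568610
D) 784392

-87 * -9015 = 784305
B) 784305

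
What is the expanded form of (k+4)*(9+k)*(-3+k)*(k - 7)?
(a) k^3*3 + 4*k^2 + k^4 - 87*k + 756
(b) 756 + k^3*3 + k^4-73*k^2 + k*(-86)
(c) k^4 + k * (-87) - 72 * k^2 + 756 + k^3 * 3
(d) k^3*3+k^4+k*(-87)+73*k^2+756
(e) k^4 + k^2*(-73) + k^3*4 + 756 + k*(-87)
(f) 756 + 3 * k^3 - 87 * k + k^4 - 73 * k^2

Expanding (k+4)*(9+k)*(-3+k)*(k - 7):
= 756 + 3 * k^3 - 87 * k + k^4 - 73 * k^2
f) 756 + 3 * k^3 - 87 * k + k^4 - 73 * k^2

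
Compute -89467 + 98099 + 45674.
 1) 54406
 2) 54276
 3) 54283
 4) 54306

First: -89467 + 98099 = 8632
Then: 8632 + 45674 = 54306
4) 54306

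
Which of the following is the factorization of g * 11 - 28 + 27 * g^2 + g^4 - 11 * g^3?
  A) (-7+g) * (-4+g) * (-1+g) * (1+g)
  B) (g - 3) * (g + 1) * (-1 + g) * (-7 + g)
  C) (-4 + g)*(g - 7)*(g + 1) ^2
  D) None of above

We need to factor g * 11 - 28 + 27 * g^2 + g^4 - 11 * g^3.
The factored form is (-7+g) * (-4+g) * (-1+g) * (1+g).
A) (-7+g) * (-4+g) * (-1+g) * (1+g)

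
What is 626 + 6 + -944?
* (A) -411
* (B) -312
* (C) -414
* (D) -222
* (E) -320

First: 626 + 6 = 632
Then: 632 + -944 = -312
B) -312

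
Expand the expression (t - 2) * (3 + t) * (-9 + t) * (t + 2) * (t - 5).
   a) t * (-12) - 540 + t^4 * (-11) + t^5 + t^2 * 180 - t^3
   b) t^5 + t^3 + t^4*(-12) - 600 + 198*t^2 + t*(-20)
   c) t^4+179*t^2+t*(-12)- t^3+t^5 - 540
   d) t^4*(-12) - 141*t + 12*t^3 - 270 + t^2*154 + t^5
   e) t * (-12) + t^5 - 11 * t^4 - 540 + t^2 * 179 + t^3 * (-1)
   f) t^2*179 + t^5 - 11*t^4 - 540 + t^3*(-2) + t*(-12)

Expanding (t - 2) * (3 + t) * (-9 + t) * (t + 2) * (t - 5):
= t * (-12) + t^5 - 11 * t^4 - 540 + t^2 * 179 + t^3 * (-1)
e) t * (-12) + t^5 - 11 * t^4 - 540 + t^2 * 179 + t^3 * (-1)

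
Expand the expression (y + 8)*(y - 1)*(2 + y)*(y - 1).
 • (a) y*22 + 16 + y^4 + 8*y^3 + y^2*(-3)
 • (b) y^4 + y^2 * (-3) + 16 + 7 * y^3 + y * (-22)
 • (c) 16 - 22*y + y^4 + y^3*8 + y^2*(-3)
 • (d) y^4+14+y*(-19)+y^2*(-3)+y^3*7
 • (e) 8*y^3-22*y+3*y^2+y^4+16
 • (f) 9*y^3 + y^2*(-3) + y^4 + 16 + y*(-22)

Expanding (y + 8)*(y - 1)*(2 + y)*(y - 1):
= 16 - 22*y + y^4 + y^3*8 + y^2*(-3)
c) 16 - 22*y + y^4 + y^3*8 + y^2*(-3)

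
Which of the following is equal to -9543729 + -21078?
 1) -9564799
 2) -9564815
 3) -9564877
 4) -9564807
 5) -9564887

-9543729 + -21078 = -9564807
4) -9564807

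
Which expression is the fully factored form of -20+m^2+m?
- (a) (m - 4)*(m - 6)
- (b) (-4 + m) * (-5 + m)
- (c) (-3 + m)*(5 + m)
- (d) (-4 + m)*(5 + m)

We need to factor -20+m^2+m.
The factored form is (-4 + m)*(5 + m).
d) (-4 + m)*(5 + m)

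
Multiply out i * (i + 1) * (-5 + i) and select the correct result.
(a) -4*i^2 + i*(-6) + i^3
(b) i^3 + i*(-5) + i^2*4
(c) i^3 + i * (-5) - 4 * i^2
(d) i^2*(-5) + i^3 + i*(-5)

Expanding i * (i + 1) * (-5 + i):
= i^3 + i * (-5) - 4 * i^2
c) i^3 + i * (-5) - 4 * i^2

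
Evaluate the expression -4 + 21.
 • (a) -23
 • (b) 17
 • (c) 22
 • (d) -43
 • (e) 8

-4 + 21 = 17
b) 17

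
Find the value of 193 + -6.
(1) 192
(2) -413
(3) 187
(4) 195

193 + -6 = 187
3) 187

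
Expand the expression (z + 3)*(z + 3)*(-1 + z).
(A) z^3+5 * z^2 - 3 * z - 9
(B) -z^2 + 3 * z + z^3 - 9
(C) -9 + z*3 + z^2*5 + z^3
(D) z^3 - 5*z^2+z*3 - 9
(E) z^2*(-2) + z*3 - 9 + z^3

Expanding (z + 3)*(z + 3)*(-1 + z):
= -9 + z*3 + z^2*5 + z^3
C) -9 + z*3 + z^2*5 + z^3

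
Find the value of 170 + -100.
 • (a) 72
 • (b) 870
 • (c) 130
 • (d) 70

170 + -100 = 70
d) 70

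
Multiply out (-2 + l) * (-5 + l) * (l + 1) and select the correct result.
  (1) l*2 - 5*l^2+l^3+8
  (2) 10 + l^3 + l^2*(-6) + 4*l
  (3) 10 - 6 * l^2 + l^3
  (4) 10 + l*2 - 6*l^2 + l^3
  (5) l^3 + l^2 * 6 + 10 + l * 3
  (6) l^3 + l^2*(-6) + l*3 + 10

Expanding (-2 + l) * (-5 + l) * (l + 1):
= l^3 + l^2*(-6) + l*3 + 10
6) l^3 + l^2*(-6) + l*3 + 10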